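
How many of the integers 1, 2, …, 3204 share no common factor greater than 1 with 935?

2194

Prime factors of 935: 5, 11, 17. Count integers ≤ 3204 divisible by none of them.
By inclusion–exclusion: 3204 − ⌊3204/5⌋ − ⌊3204/11⌋ − ⌊3204/17⌋ + ⌊3204/55⌋ + ⌊3204/85⌋ + ⌊3204/187⌋ − ⌊3204/935⌋ = 2194.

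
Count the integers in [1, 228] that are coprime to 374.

98

374 = 2·11·17. Inclusion–exclusion on these primes:
228 − ⌊228/2⌋ − ⌊228/11⌋ − ⌊228/17⌋ + ⌊228/22⌋ + ⌊228/34⌋ + ⌊228/187⌋ − ⌊228/374⌋ = 98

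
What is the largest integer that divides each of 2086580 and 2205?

Euclid: 2086580 = 946·2205 + 650; 2205 = 3·650 + 255; 650 = 2·255 + 140; 255 = 1·140 + 115; 140 = 1·115 + 25; 115 = 4·25 + 15; 25 = 1·15 + 10; 15 = 1·10 + 5; 10 = 2·5 + 0. Last nonzero remainder: 5.

5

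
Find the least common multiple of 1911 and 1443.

1911 = 3 · 7² · 13; 1443 = 3 · 13 · 37
max exponents: 3 · 7² · 13 · 37 = 70707

70707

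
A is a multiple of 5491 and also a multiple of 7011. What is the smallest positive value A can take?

gcd first: 7011 = 1·5491 + 1520; 5491 = 3·1520 + 931; 1520 = 1·931 + 589; 931 = 1·589 + 342; 589 = 1·342 + 247; 342 = 1·247 + 95; 247 = 2·95 + 57; 95 = 1·57 + 38; 57 = 1·38 + 19; 38 = 2·19 + 0 → gcd = 19
lcm = 5491·7011/gcd = 38497401/19 = 2026179

2026179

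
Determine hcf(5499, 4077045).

9

5499 = 3² · 13 · 47
4077045 = 3² · 5 · 7² · 43²
Common: 3² = 9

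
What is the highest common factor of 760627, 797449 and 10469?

361

gcd(760627, 797449): 797449 = 1·760627 + 36822; 760627 = 20·36822 + 24187; 36822 = 1·24187 + 12635; 24187 = 1·12635 + 11552; 12635 = 1·11552 + 1083; 11552 = 10·1083 + 722; 1083 = 1·722 + 361; 722 = 2·361 + 0 → 361
gcd(361, 10469): 10469 = 29·361 + 0 → 361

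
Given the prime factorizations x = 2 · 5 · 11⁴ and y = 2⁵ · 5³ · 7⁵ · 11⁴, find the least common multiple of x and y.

max exponent per prime: 2⁵ · 5³ · 7⁵ · 11⁴ = 984285148000

984285148000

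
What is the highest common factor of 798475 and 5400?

Euclid: 798475 = 147·5400 + 4675; 5400 = 1·4675 + 725; 4675 = 6·725 + 325; 725 = 2·325 + 75; 325 = 4·75 + 25; 75 = 3·25 + 0. Last nonzero remainder: 25.

25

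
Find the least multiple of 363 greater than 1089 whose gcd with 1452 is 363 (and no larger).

1815

gcd(m, 1452) = 363 forces 363 | m; write m = 363s. Then gcd(363s, 363·4) = 363·gcd(s, 4), so need gcd(s, 4) = 1.
363s > 1089 gives s ≥ 4. The least s ≥ 4 coprime to 4 is 5, so m = 363·5 = 1815.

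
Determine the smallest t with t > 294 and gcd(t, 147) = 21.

Multiples of 21 above 294: 21·15, 21·16, … . Need the cofactor coprime to 147/21 = 7.
Checking s = 15, 16, … the first with gcd(s, 7) = 1 is s = 15, giving 315.

315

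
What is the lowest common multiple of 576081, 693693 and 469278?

576081 = 3² · 11² · 23²; 693693 = 3² · 7² · 11² · 13; 469278 = 2 · 3² · 29² · 31
lcm takes max exponent of each prime: 2 · 3² · 7² · 11² · 13 · 23² · 29² · 31 = 19134215874774

19134215874774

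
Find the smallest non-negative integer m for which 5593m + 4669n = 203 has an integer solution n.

551

Reduce mod 4669: 5593m ≡ 203 (mod 4669). With g = gcd(5593, 4669) = 7 dividing 203, divide through: 799m ≡ 29 (mod 667).
Since gcd(799, 667) = 1, m ≡ 29·(799)⁻¹ ≡ 551 (mod 667). Smallest non-negative: 551.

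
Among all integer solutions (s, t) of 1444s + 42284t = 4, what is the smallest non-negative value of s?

Euclid: 42284 = 29·1444 + 408; 1444 = 3·408 + 220; 408 = 1·220 + 188; 220 = 1·188 + 32; 188 = 5·32 + 28; 32 = 1·28 + 4; 28 = 7·4 + 0 → gcd = 4; 4 = 4·1.
Back-substitution yields 1444·(1347) + 42284·(-46) = 4, so one solution is s = 1347·1 = 1347, t = -46·1 = -46.
Solutions in s differ by 42284/4 = 10571; the one in [0, 10571) is 1347 mod 10571 = 1347.

1347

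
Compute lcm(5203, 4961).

gcd first: 5203 = 1·4961 + 242; 4961 = 20·242 + 121; 242 = 2·121 + 0 → gcd = 121
lcm = 5203·4961/gcd = 25812083/121 = 213323

213323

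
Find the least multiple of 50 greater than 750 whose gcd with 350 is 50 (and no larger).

gcd(x, 350) = 50 forces 50 | x; write x = 50s. Then gcd(50s, 50·7) = 50·gcd(s, 7), so need gcd(s, 7) = 1.
50s > 750 gives s ≥ 16. The least s ≥ 16 coprime to 7 is 16, so x = 50·16 = 800.

800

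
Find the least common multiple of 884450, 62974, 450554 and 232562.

23532522825144383050

884450 = 2 · 5² · 7² · 19²; 62974 = 2 · 23 · 37²; 450554 = 2 · 13² · 31 · 43; 232562 = 2 · 11² · 31²
lcm takes max exponent of each prime: 2 · 5² · 7² · 11² · 13² · 19² · 23 · 31² · 37² · 43 = 23532522825144383050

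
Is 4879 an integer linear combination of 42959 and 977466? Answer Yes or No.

By Bézout, 42959x − 977466y = 4879 has integer solutions iff gcd(42959, 977466) | 4879.
Euclid: 977466 = 22·42959 + 32368; 42959 = 1·32368 + 10591; 32368 = 3·10591 + 595; 10591 = 17·595 + 476; 595 = 1·476 + 119; 476 = 4·119 + 0. gcd = 119; 4879 mod 119 = 0. Yes.

Yes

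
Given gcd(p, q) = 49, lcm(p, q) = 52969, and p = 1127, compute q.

Using pq = gcd(p,q)·lcm(p,q) = 49·52969 = 2595481, we get q = 2595481/1127 = 2303.

2303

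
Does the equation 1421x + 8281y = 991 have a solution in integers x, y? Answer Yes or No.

No

By Bézout, 1421x + 8281y = 991 has integer solutions iff gcd(1421, 8281) | 991.
Euclid: 8281 = 5·1421 + 1176; 1421 = 1·1176 + 245; 1176 = 4·245 + 196; 245 = 1·196 + 49; 196 = 4·49 + 0. gcd = 49; 991 mod 49 = 11. No.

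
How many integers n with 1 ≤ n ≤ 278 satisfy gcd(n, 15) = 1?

149

15 = 3·5. Inclusion–exclusion on these primes:
278 − ⌊278/3⌋ − ⌊278/5⌋ + ⌊278/15⌋ = 149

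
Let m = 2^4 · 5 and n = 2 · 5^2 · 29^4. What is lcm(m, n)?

max exponent per prime: 2^4 · 5^2 · 29^4 = 282912400

282912400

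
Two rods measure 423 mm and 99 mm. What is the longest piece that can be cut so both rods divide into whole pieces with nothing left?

423 = 3² · 47
99 = 3² · 11
Common: 3² = 9

9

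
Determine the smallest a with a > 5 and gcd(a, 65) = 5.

10

gcd(a, 65) = 5 forces 5 | a; write a = 5s. Then gcd(5s, 5·13) = 5·gcd(s, 13), so need gcd(s, 13) = 1.
5s > 5 gives s ≥ 2. The least s ≥ 2 coprime to 13 is 2, so a = 5·2 = 10.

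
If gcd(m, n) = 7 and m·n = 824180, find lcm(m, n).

117740

For any two positive integers, gcd × lcm equals their product. Hence lcm = 824180 / 7 = 117740.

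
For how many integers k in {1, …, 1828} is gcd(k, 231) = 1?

950

Prime factors of 231: 3, 7, 11. Count integers ≤ 1828 divisible by none of them.
By inclusion–exclusion: 1828 − ⌊1828/3⌋ − ⌊1828/7⌋ − ⌊1828/11⌋ + ⌊1828/21⌋ + ⌊1828/33⌋ + ⌊1828/77⌋ − ⌊1828/231⌋ = 950.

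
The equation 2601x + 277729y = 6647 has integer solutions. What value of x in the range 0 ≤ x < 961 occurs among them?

750

Reduce mod 277729: 2601x ≡ 6647 (mod 277729). With g = gcd(2601, 277729) = 289 dividing 6647, divide through: 9x ≡ 23 (mod 961).
Since gcd(9, 961) = 1, x ≡ 23·(9)⁻¹ ≡ 750 (mod 961). Smallest non-negative: 750.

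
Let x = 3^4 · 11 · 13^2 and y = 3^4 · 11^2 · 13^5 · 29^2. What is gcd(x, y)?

min exponent per shared prime: 3^4 · 11 · 13^2 = 150579

150579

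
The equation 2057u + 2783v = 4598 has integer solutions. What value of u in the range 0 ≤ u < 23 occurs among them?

Reduce mod 2783: 2057u ≡ 4598 (mod 2783). With g = gcd(2057, 2783) = 121 dividing 4598, divide through: 17u ≡ 38 (mod 23).
Since gcd(17, 23) = 1, u ≡ 38·(17)⁻¹ ≡ 9 (mod 23). Smallest non-negative: 9.

9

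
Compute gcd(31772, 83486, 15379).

31772 = 2² · 13² · 47; 83486 = 2 · 13³ · 19; 15379 = 7 · 13³
gcd takes min exponent of each prime: 13² = 169

169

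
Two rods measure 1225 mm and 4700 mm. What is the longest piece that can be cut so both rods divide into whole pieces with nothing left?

25

1225 = 5² · 7²
4700 = 2² · 5² · 47
Common: 5² = 25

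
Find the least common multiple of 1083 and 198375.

gcd first: 198375 = 183·1083 + 186; 1083 = 5·186 + 153; 186 = 1·153 + 33; 153 = 4·33 + 21; 33 = 1·21 + 12; 21 = 1·12 + 9; 12 = 1·9 + 3; 9 = 3·3 + 0 → gcd = 3
lcm = 1083·198375/gcd = 214840125/3 = 71613375

71613375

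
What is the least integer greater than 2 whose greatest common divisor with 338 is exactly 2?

4

Multiples of 2 above 2: 2·2, 2·3, … . Need the cofactor coprime to 338/2 = 169.
Checking s = 2, 3, … the first with gcd(s, 169) = 1 is s = 2, giving 4.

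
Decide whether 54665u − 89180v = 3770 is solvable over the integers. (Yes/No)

Yes

By Bézout, 54665u − 89180v = 3770 has integer solutions iff gcd(54665, 89180) | 3770.
Euclid: 89180 = 1·54665 + 34515; 54665 = 1·34515 + 20150; 34515 = 1·20150 + 14365; 20150 = 1·14365 + 5785; 14365 = 2·5785 + 2795; 5785 = 2·2795 + 195; 2795 = 14·195 + 65; 195 = 3·65 + 0. gcd = 65; 3770 mod 65 = 0. Yes.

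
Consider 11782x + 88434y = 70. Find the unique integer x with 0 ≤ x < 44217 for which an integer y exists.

gcd(11782, 88434) = 2 (Euclid: 88434 = 7·11782 + 5960; 11782 = 1·5960 + 5822; 5960 = 1·5822 + 138; 5822 = 42·138 + 26; 138 = 5·26 + 8; 26 = 3·8 + 2; 8 = 4·2 + 0), and 2 | 70.
Extended Euclid: 11782·(10253) + 88434·(-1366) = 2. Scale by 35: x₀ = 358855.
General solution x = x₀ + 44217t; reducing mod 44217 gives x = 5119 (and y = -682).

5119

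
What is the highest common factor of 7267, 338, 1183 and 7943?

7267 = 13² · 43; 338 = 2 · 13²; 1183 = 7 · 13²; 7943 = 13² · 47
gcd takes min exponent of each prime: 13² = 169

169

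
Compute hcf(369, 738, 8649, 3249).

9

gcd(369, 738): 738 = 2·369 + 0 → 369
gcd(369, 8649): 8649 = 23·369 + 162; 369 = 2·162 + 45; 162 = 3·45 + 27; 45 = 1·27 + 18; 27 = 1·18 + 9; 18 = 2·9 + 0 → 9
gcd(9, 3249): 3249 = 361·9 + 0 → 9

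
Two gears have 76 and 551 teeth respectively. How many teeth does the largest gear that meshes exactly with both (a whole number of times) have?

76 = 2² · 19
551 = 19 · 29
Common: 19 = 19

19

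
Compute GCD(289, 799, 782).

289 = 17²; 799 = 17 · 47; 782 = 2 · 17 · 23
gcd takes min exponent of each prime: 17 = 17

17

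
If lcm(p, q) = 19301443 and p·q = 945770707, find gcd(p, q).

From gcd × lcm = pq: gcd = 945770707 / 19301443 = 49.

49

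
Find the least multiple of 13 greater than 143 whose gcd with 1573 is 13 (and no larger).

gcd(x, 1573) = 13 forces 13 | x; write x = 13s. Then gcd(13s, 13·121) = 13·gcd(s, 121), so need gcd(s, 121) = 1.
13s > 143 gives s ≥ 12. The least s ≥ 12 coprime to 121 is 12, so x = 13·12 = 156.

156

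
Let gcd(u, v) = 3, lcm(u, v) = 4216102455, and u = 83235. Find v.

u·v = gcd·lcm = 3·4216102455 = 12648307365, so v = 12648307365/83235 = 151959.

151959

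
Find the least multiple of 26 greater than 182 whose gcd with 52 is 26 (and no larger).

Multiples of 26 above 182: 26·8, 26·9, … . Need the cofactor coprime to 52/26 = 2.
Checking s = 8, 9, … the first with gcd(s, 2) = 1 is s = 9, giving 234.

234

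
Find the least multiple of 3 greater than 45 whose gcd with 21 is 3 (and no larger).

48

21 = 3·7. Any m with gcd(m, 21) = 3 is a multiple of 3, say 3s, with s coprime to 7.
Need s > 45/3, so s ≥ 16. First s ≥ 16 with gcd(s, 7) = 1 is s = 16. Thus m = 3·16 = 48.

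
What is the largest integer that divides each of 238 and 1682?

238 = 2 · 7 · 17
1682 = 2 · 29²
Common: 2 = 2

2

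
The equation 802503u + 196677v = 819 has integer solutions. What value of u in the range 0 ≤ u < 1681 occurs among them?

Reduce mod 196677: 802503u ≡ 819 (mod 196677). With g = gcd(802503, 196677) = 117 dividing 819, divide through: 6859u ≡ 7 (mod 1681).
Since gcd(6859, 1681) = 1, u ≡ 7·(6859)⁻¹ ≡ 660 (mod 1681). Smallest non-negative: 660.

660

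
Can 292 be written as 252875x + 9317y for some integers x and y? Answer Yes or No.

No

By Bézout, 252875x + 9317y = 292 has integer solutions iff gcd(252875, 9317) | 292.
Euclid: 252875 = 27·9317 + 1316; 9317 = 7·1316 + 105; 1316 = 12·105 + 56; 105 = 1·56 + 49; 56 = 1·49 + 7; 49 = 7·7 + 0. gcd = 7; 292 mod 7 = 5. No.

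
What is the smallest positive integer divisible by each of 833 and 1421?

24157

833 = 7² · 17; 1421 = 7² · 29
max exponents: 7² · 17 · 29 = 24157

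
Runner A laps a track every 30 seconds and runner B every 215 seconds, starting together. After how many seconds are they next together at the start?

gcd first: 215 = 7·30 + 5; 30 = 6·5 + 0 → gcd = 5
lcm = 30·215/gcd = 6450/5 = 1290

1290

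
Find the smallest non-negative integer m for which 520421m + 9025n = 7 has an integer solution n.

Reduce mod 9025: 520421m ≡ 7 (mod 9025). With g = gcd(520421, 9025) = 1 dividing 7, divide through: 520421m ≡ 7 (mod 9025).
Since gcd(520421, 9025) = 1, m ≡ 7·(520421)⁻¹ ≡ 1892 (mod 9025). Smallest non-negative: 1892.

1892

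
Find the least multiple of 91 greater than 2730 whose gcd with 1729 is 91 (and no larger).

2821

1729 = 91·19. Any x with gcd(x, 1729) = 91 is a multiple of 91, say 91s, with s coprime to 19.
Need s > 2730/91, so s ≥ 31. First s ≥ 31 with gcd(s, 19) = 1 is s = 31. Thus x = 91·31 = 2821.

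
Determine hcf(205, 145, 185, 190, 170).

gcd(205, 145): 205 = 1·145 + 60; 145 = 2·60 + 25; 60 = 2·25 + 10; 25 = 2·10 + 5; 10 = 2·5 + 0 → 5
gcd(5, 185): 185 = 37·5 + 0 → 5
gcd(5, 190): 190 = 38·5 + 0 → 5
gcd(5, 170): 170 = 34·5 + 0 → 5

5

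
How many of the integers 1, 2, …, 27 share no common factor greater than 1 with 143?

143 = 11·13. Inclusion–exclusion on these primes:
27 − ⌊27/11⌋ − ⌊27/13⌋ + ⌊27/143⌋ = 23

23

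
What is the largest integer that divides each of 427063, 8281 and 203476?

427063 = 7 · 13² · 19²; 8281 = 7² · 13²; 203476 = 2² · 7 · 13² · 43
gcd takes min exponent of each prime: 7 · 13² = 1183

1183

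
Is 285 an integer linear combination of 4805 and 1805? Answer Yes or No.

gcd(4805, 1805): 4805 = 2·1805 + 1195; 1805 = 1·1195 + 610; 1195 = 1·610 + 585; 610 = 1·585 + 25; 585 = 23·25 + 10; 25 = 2·10 + 5; 10 = 2·5 + 0 → 5
5 divides 285, so a solution exists.

Yes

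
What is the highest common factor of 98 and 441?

49

98 = 2 · 7²
441 = 3² · 7²
Common: 7² = 49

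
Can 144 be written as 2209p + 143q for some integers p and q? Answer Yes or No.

gcd(2209, 143): 2209 = 15·143 + 64; 143 = 2·64 + 15; 64 = 4·15 + 4; 15 = 3·4 + 3; 4 = 1·3 + 1; 3 = 3·1 + 0 → 1
1 divides 144, so a solution exists.

Yes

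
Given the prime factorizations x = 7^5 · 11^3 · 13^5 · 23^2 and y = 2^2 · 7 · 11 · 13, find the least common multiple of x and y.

17575216373310596

max exponent per prime: 2^2 · 7^5 · 11^3 · 13^5 · 23^2 = 17575216373310596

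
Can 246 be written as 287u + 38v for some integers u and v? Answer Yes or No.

gcd(287, 38): 287 = 7·38 + 21; 38 = 1·21 + 17; 21 = 1·17 + 4; 17 = 4·4 + 1; 4 = 4·1 + 0 → 1
1 divides 246, so a solution exists.

Yes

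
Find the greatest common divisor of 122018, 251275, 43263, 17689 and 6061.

122018 = 2 · 13² · 19²; 251275 = 5² · 19 · 23²; 43263 = 3² · 11 · 19 · 23; 17689 = 7² · 19²; 6061 = 11 · 19 · 29
gcd takes min exponent of each prime: 19 = 19

19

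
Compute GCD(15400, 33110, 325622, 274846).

15400 = 2³ · 5² · 7 · 11; 33110 = 2 · 5 · 7 · 11 · 43; 325622 = 2 · 11 · 19² · 41; 274846 = 2 · 11 · 13 · 31²
gcd takes min exponent of each prime: 2 · 11 = 22

22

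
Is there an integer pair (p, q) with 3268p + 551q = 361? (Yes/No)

By Bézout, 3268p + 551q = 361 has integer solutions iff gcd(3268, 551) | 361.
Euclid: 3268 = 5·551 + 513; 551 = 1·513 + 38; 513 = 13·38 + 19; 38 = 2·19 + 0. gcd = 19; 361 mod 19 = 0. Yes.

Yes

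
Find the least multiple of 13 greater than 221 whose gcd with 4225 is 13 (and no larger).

234

Multiples of 13 above 221: 13·18, 13·19, … . Need the cofactor coprime to 4225/13 = 325.
Checking s = 18, 19, … the first with gcd(s, 325) = 1 is s = 18, giving 234.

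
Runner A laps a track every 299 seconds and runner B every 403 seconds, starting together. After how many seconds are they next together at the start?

9269

gcd first: 403 = 1·299 + 104; 299 = 2·104 + 91; 104 = 1·91 + 13; 91 = 7·13 + 0 → gcd = 13
lcm = 299·403/gcd = 120497/13 = 9269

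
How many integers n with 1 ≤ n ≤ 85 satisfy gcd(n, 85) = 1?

64

85 = 5·17. Inclusion–exclusion on these primes:
85 − ⌊85/5⌋ − ⌊85/17⌋ + ⌊85/85⌋ = 64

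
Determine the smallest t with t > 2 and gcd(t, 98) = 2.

gcd(t, 98) = 2 forces 2 | t; write t = 2s. Then gcd(2s, 2·49) = 2·gcd(s, 49), so need gcd(s, 49) = 1.
2s > 2 gives s ≥ 2. The least s ≥ 2 coprime to 49 is 2, so t = 2·2 = 4.

4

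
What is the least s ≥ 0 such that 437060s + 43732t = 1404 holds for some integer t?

331

gcd(437060, 43732) = 52 (Euclid: 437060 = 9·43732 + 43472; 43732 = 1·43472 + 260; 43472 = 167·260 + 52; 260 = 5·52 + 0), and 52 | 1404.
Extended Euclid: 437060·(168) + 43732·(-1679) = 52. Scale by 27: s₀ = 4536.
General solution s = s₀ + 841k; reducing mod 841 gives s = 331 (and t = -3308).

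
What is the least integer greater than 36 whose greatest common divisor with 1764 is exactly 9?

1764 = 9·196. Any k with gcd(k, 1764) = 9 is a multiple of 9, say 9s, with s coprime to 196.
Need s > 36/9, so s ≥ 5. First s ≥ 5 with gcd(s, 196) = 1 is s = 5. Thus k = 9·5 = 45.

45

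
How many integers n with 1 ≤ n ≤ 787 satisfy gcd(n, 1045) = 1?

543

Prime factors of 1045: 5, 11, 19. Count integers ≤ 787 divisible by none of them.
By inclusion–exclusion: 787 − ⌊787/5⌋ − ⌊787/11⌋ − ⌊787/19⌋ + ⌊787/55⌋ + ⌊787/95⌋ + ⌊787/209⌋ − ⌊787/1045⌋ = 543.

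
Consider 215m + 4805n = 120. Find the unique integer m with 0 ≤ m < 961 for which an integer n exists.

157

gcd(215, 4805) = 5 (Euclid: 4805 = 22·215 + 75; 215 = 2·75 + 65; 75 = 1·65 + 10; 65 = 6·10 + 5; 10 = 2·5 + 0), and 5 | 120.
Extended Euclid: 215·(447) + 4805·(-20) = 5. Scale by 24: m₀ = 10728.
General solution m = m₀ + 961t; reducing mod 961 gives m = 157 (and n = -7).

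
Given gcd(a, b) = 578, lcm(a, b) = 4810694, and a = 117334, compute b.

Using ab = gcd(a,b)·lcm(a,b) = 578·4810694 = 2780581132, we get b = 2780581132/117334 = 23698.

23698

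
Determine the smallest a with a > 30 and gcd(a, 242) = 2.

32

gcd(a, 242) = 2 forces 2 | a; write a = 2s. Then gcd(2s, 2·121) = 2·gcd(s, 121), so need gcd(s, 121) = 1.
2s > 30 gives s ≥ 16. The least s ≥ 16 coprime to 121 is 16, so a = 2·16 = 32.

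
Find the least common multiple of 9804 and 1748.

9804 = 2² · 3 · 19 · 43; 1748 = 2² · 19 · 23
max exponents: 2² · 3 · 19 · 23 · 43 = 225492

225492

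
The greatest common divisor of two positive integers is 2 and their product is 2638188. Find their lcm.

For any two positive integers, gcd × lcm equals their product. Hence lcm = 2638188 / 2 = 1319094.

1319094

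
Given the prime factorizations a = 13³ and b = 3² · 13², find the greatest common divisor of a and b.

169

min exponent per shared prime: 13² = 169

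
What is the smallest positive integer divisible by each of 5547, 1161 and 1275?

21217275

lcm(5547, 1161) = 5547·1161/gcd = 6440067/129 = 49923
lcm(49923, 1275) = 49923·1275/gcd = 63651825/3 = 21217275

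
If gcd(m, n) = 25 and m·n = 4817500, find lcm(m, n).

Since gcd(m,n)·lcm(m,n) = mn, lcm = 4817500/25 = 192700.

192700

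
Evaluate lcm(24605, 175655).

45494645

gcd first: 175655 = 7·24605 + 3420; 24605 = 7·3420 + 665; 3420 = 5·665 + 95; 665 = 7·95 + 0 → gcd = 95
lcm = 24605·175655/gcd = 4321991275/95 = 45494645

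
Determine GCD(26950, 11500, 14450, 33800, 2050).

26950 = 2 · 5² · 7² · 11; 11500 = 2² · 5³ · 23; 14450 = 2 · 5² · 17²; 33800 = 2³ · 5² · 13²; 2050 = 2 · 5² · 41
gcd takes min exponent of each prime: 2 · 5² = 50

50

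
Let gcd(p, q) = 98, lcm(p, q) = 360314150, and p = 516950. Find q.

68306

p·q = gcd·lcm = 98·360314150 = 35310786700, so q = 35310786700/516950 = 68306.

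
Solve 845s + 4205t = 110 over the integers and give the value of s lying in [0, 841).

448

gcd(845, 4205) = 5 (Euclid: 4205 = 4·845 + 825; 845 = 1·825 + 20; 825 = 41·20 + 5; 20 = 4·5 + 0), and 5 | 110.
Extended Euclid: 845·(-209) + 4205·(42) = 5. Scale by 22: s₀ = -4598.
General solution s = s₀ + 841k; reducing mod 841 gives s = 448 (and t = -90).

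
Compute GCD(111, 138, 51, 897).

3

gcd(111, 138): 138 = 1·111 + 27; 111 = 4·27 + 3; 27 = 9·3 + 0 → 3
gcd(3, 51): 51 = 17·3 + 0 → 3
gcd(3, 897): 897 = 299·3 + 0 → 3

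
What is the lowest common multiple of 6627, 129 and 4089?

6627 = 3 · 47²; 129 = 3 · 43; 4089 = 3 · 29 · 47
lcm takes max exponent of each prime: 3 · 29 · 43 · 47² = 8263869

8263869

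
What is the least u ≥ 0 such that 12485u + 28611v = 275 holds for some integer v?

gcd(12485, 28611) = 11 (Euclid: 28611 = 2·12485 + 3641; 12485 = 3·3641 + 1562; 3641 = 2·1562 + 517; 1562 = 3·517 + 11; 517 = 47·11 + 0), and 11 | 275.
Extended Euclid: 12485·(55) + 28611·(-24) = 11. Scale by 25: u₀ = 1375.
General solution u = u₀ + 2601t; reducing mod 2601 gives u = 1375 (and v = -600).

1375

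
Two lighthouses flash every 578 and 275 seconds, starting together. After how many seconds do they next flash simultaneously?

158950

578 = 2 · 17²; 275 = 5² · 11
max exponents: 2 · 5² · 11 · 17² = 158950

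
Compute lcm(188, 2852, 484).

16219324

188 = 2² · 47; 2852 = 2² · 23 · 31; 484 = 2² · 11²
lcm takes max exponent of each prime: 2² · 11² · 23 · 31 · 47 = 16219324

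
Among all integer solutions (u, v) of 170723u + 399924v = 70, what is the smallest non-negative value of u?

gcd(170723, 399924) = 7 (Euclid: 399924 = 2·170723 + 58478; 170723 = 2·58478 + 53767; 58478 = 1·53767 + 4711; 53767 = 11·4711 + 1946; 4711 = 2·1946 + 819; 1946 = 2·819 + 308; 819 = 2·308 + 203; 308 = 1·203 + 105; 203 = 1·105 + 98; 105 = 1·98 + 7; 98 = 14·7 + 0), and 7 | 70.
Extended Euclid: 170723·(3905) + 399924·(-1667) = 7. Scale by 10: u₀ = 39050.
General solution u = u₀ + 57132t; reducing mod 57132 gives u = 39050 (and v = -16670).

39050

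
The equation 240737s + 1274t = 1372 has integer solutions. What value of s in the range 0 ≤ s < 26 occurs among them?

gcd(240737, 1274) = 49 (Euclid: 240737 = 188·1274 + 1225; 1274 = 1·1225 + 49; 1225 = 25·49 + 0), and 49 | 1372.
Extended Euclid: 240737·(-1) + 1274·(189) = 49. Scale by 28: s₀ = -28.
General solution s = s₀ + 26k; reducing mod 26 gives s = 24 (and t = -4534).

24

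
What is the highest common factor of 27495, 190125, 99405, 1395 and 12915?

45

27495 = 3² · 5 · 13 · 47; 190125 = 3² · 5³ · 13²; 99405 = 3² · 5 · 47²; 1395 = 3² · 5 · 31; 12915 = 3² · 5 · 7 · 41
gcd takes min exponent of each prime: 3² · 5 = 45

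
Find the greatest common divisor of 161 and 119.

7

161 = 7 · 23
119 = 7 · 17
Common: 7 = 7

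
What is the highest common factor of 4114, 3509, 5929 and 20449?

121

gcd(4114, 3509): 4114 = 1·3509 + 605; 3509 = 5·605 + 484; 605 = 1·484 + 121; 484 = 4·121 + 0 → 121
gcd(121, 5929): 5929 = 49·121 + 0 → 121
gcd(121, 20449): 20449 = 169·121 + 0 → 121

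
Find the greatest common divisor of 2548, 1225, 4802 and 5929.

2548 = 2² · 7² · 13; 1225 = 5² · 7²; 4802 = 2 · 7⁴; 5929 = 7² · 11²
gcd takes min exponent of each prime: 7² = 49

49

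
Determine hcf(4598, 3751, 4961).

gcd(4598, 3751): 4598 = 1·3751 + 847; 3751 = 4·847 + 363; 847 = 2·363 + 121; 363 = 3·121 + 0 → 121
gcd(121, 4961): 4961 = 41·121 + 0 → 121

121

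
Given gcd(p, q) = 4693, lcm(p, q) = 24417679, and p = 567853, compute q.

p·q = gcd·lcm = 4693·24417679 = 114592167547, so q = 114592167547/567853 = 201799.

201799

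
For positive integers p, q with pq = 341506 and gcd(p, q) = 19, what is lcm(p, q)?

17974

Since gcd(p,q)·lcm(p,q) = pq, lcm = 341506/19 = 17974.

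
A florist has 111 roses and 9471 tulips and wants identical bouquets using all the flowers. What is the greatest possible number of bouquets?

3

Euclid: 9471 = 85·111 + 36; 111 = 3·36 + 3; 36 = 12·3 + 0. Last nonzero remainder: 3.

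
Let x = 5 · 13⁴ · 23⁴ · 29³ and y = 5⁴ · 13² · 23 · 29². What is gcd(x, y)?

16344835

min exponent per shared prime: 5 · 13² · 23 · 29² = 16344835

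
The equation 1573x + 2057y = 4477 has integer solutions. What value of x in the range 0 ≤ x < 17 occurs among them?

12

Euclid: 2057 = 1·1573 + 484; 1573 = 3·484 + 121; 484 = 4·121 + 0 → gcd = 121; 4477 = 121·37.
Back-substitution yields 1573·(4) + 2057·(-3) = 121, so one solution is x = 4·37 = 148, y = -3·37 = -111.
Solutions in x differ by 2057/121 = 17; the one in [0, 17) is 148 mod 17 = 12.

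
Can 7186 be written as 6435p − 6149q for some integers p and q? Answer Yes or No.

No

By Bézout, 6435p − 6149q = 7186 has integer solutions iff gcd(6435, 6149) | 7186.
Euclid: 6435 = 1·6149 + 286; 6149 = 21·286 + 143; 286 = 2·143 + 0. gcd = 143; 7186 mod 143 = 36. No.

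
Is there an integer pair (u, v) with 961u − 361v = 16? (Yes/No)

Yes

gcd(961, 361): 961 = 2·361 + 239; 361 = 1·239 + 122; 239 = 1·122 + 117; 122 = 1·117 + 5; 117 = 23·5 + 2; 5 = 2·2 + 1; 2 = 2·1 + 0 → 1
1 divides 16, so a solution exists.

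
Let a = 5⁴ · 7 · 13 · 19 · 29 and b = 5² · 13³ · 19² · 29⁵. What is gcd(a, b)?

179075

min exponent per shared prime: 5² · 13 · 19 · 29 = 179075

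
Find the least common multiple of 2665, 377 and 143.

850135

2665 = 5 · 13 · 41; 377 = 13 · 29; 143 = 11 · 13
lcm takes max exponent of each prime: 5 · 11 · 13 · 29 · 41 = 850135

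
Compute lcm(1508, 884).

gcd first: 1508 = 1·884 + 624; 884 = 1·624 + 260; 624 = 2·260 + 104; 260 = 2·104 + 52; 104 = 2·52 + 0 → gcd = 52
lcm = 1508·884/gcd = 1333072/52 = 25636

25636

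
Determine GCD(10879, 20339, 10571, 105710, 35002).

11

10879 = 11 · 23 · 43; 20339 = 11 · 43²; 10571 = 11 · 31²; 105710 = 2 · 5 · 11 · 31²; 35002 = 2 · 11 · 37 · 43
gcd takes min exponent of each prime: 11 = 11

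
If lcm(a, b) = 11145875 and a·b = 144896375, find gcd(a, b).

From gcd × lcm = ab: gcd = 144896375 / 11145875 = 13.

13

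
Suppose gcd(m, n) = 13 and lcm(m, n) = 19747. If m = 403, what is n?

637

m·n = gcd·lcm = 13·19747 = 256711, so n = 256711/403 = 637.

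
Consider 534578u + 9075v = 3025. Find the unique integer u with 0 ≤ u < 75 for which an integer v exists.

gcd(534578, 9075) = 121 (Euclid: 534578 = 58·9075 + 8228; 9075 = 1·8228 + 847; 8228 = 9·847 + 605; 847 = 1·605 + 242; 605 = 2·242 + 121; 242 = 2·121 + 0), and 121 | 3025.
Extended Euclid: 534578·(32) + 9075·(-1885) = 121. Scale by 25: u₀ = 800.
General solution u = u₀ + 75t; reducing mod 75 gives u = 50 (and v = -2945).

50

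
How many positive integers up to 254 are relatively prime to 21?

146

21 = 3·7. Inclusion–exclusion on these primes:
254 − ⌊254/3⌋ − ⌊254/7⌋ + ⌊254/21⌋ = 146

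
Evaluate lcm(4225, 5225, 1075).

lcm(4225, 5225) = 4225·5225/gcd = 22075625/25 = 883025
lcm(883025, 1075) = 883025·1075/gcd = 949251875/25 = 37970075

37970075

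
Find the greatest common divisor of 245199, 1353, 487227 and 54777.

gcd(245199, 1353): 245199 = 181·1353 + 306; 1353 = 4·306 + 129; 306 = 2·129 + 48; 129 = 2·48 + 33; 48 = 1·33 + 15; 33 = 2·15 + 3; 15 = 5·3 + 0 → 3
gcd(3, 487227): 487227 = 162409·3 + 0 → 3
gcd(3, 54777): 54777 = 18259·3 + 0 → 3

3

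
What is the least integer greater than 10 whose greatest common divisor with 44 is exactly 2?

gcd(a, 44) = 2 forces 2 | a; write a = 2s. Then gcd(2s, 2·22) = 2·gcd(s, 22), so need gcd(s, 22) = 1.
2s > 10 gives s ≥ 6. The least s ≥ 6 coprime to 22 is 7, so a = 2·7 = 14.

14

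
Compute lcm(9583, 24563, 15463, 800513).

9583 = 7 · 37²; 24563 = 7 · 11² · 29; 15463 = 7 · 47²; 800513 = 7² · 17 · 31²
lcm takes max exponent of each prime: 7² · 11² · 17 · 29 · 31² · 37² · 47² = 8494756242822157

8494756242822157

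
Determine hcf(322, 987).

Euclid: 987 = 3·322 + 21; 322 = 15·21 + 7; 21 = 3·7 + 0. Last nonzero remainder: 7.

7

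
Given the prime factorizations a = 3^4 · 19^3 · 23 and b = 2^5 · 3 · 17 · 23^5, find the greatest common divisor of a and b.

min exponent per shared prime: 3 · 23 = 69

69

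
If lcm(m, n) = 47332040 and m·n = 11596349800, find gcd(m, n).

245

From gcd × lcm = mn: gcd = 11596349800 / 47332040 = 245.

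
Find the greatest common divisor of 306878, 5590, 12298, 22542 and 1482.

26

gcd(306878, 5590): 306878 = 54·5590 + 5018; 5590 = 1·5018 + 572; 5018 = 8·572 + 442; 572 = 1·442 + 130; 442 = 3·130 + 52; 130 = 2·52 + 26; 52 = 2·26 + 0 → 26
gcd(26, 12298): 12298 = 473·26 + 0 → 26
gcd(26, 22542): 22542 = 867·26 + 0 → 26
gcd(26, 1482): 1482 = 57·26 + 0 → 26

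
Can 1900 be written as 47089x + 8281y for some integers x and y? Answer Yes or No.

gcd(47089, 8281): 47089 = 5·8281 + 5684; 8281 = 1·5684 + 2597; 5684 = 2·2597 + 490; 2597 = 5·490 + 147; 490 = 3·147 + 49; 147 = 3·49 + 0 → 49
49 does not divide 1900, so a solution does not exist.

No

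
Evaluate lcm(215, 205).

gcd first: 215 = 1·205 + 10; 205 = 20·10 + 5; 10 = 2·5 + 0 → gcd = 5
lcm = 215·205/gcd = 44075/5 = 8815

8815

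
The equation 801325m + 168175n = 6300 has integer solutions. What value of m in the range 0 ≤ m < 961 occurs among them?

306

Euclid: 801325 = 4·168175 + 128625; 168175 = 1·128625 + 39550; 128625 = 3·39550 + 9975; 39550 = 3·9975 + 9625; 9975 = 1·9625 + 350; 9625 = 27·350 + 175; 350 = 2·175 + 0 → gcd = 175; 6300 = 175·36.
Back-substitution yields 801325·(-472) + 168175·(2249) = 175, so one solution is m = -472·36 = -16992, n = 2249·36 = 80964.
Solutions in m differ by 168175/175 = 961; the one in [0, 961) is -16992 mod 961 = 306.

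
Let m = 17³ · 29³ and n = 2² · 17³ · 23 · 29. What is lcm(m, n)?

11023730444

max exponent per prime: 2² · 17³ · 23 · 29³ = 11023730444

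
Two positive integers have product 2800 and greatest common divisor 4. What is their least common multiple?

gcd·lcm = product, so lcm = 2800/4 = 700.

700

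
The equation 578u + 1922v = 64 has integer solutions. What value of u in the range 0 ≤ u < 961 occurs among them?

183

Euclid: 1922 = 3·578 + 188; 578 = 3·188 + 14; 188 = 13·14 + 6; 14 = 2·6 + 2; 6 = 3·2 + 0 → gcd = 2; 64 = 2·32.
Back-substitution yields 578·(276) + 1922·(-83) = 2, so one solution is u = 276·32 = 8832, v = -83·32 = -2656.
Solutions in u differ by 1922/2 = 961; the one in [0, 961) is 8832 mod 961 = 183.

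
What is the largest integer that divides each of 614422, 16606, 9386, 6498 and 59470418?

614422 = 2 · 19² · 23 · 37; 16606 = 2 · 19² · 23; 9386 = 2 · 13 · 19²; 6498 = 2 · 3² · 19²; 59470418 = 2 · 7² · 19² · 41²
gcd takes min exponent of each prime: 2 · 19² = 722

722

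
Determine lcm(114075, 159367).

gcd first: 159367 = 1·114075 + 45292; 114075 = 2·45292 + 23491; 45292 = 1·23491 + 21801; 23491 = 1·21801 + 1690; 21801 = 12·1690 + 1521; 1690 = 1·1521 + 169; 1521 = 9·169 + 0 → gcd = 169
lcm = 114075·159367/gcd = 18179790525/169 = 107572725

107572725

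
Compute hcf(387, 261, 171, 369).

387 = 3² · 43; 261 = 3² · 29; 171 = 3² · 19; 369 = 3² · 41
gcd takes min exponent of each prime: 3² = 9

9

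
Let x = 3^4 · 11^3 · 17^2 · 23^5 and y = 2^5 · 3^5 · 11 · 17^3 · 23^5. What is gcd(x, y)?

min exponent per shared prime: 3^4 · 11 · 17^2 · 23^5 = 1657351886157

1657351886157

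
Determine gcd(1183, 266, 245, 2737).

gcd(1183, 266): 1183 = 4·266 + 119; 266 = 2·119 + 28; 119 = 4·28 + 7; 28 = 4·7 + 0 → 7
gcd(7, 245): 245 = 35·7 + 0 → 7
gcd(7, 2737): 2737 = 391·7 + 0 → 7

7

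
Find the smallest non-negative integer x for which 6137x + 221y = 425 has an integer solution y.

Euclid: 6137 = 27·221 + 170; 221 = 1·170 + 51; 170 = 3·51 + 17; 51 = 3·17 + 0 → gcd = 17; 425 = 17·25.
Back-substitution yields 6137·(4) + 221·(-111) = 17, so one solution is x = 4·25 = 100, y = -111·25 = -2775.
Solutions in x differ by 221/17 = 13; the one in [0, 13) is 100 mod 13 = 9.

9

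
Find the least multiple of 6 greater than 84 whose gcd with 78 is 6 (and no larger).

90

gcd(t, 78) = 6 forces 6 | t; write t = 6s. Then gcd(6s, 6·13) = 6·gcd(s, 13), so need gcd(s, 13) = 1.
6s > 84 gives s ≥ 15. The least s ≥ 15 coprime to 13 is 15, so t = 6·15 = 90.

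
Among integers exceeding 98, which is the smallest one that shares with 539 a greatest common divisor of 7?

105

gcd(m, 539) = 7 forces 7 | m; write m = 7s. Then gcd(7s, 7·77) = 7·gcd(s, 77), so need gcd(s, 77) = 1.
7s > 98 gives s ≥ 15. The least s ≥ 15 coprime to 77 is 15, so m = 7·15 = 105.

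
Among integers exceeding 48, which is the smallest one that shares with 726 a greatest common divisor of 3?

51

gcd(t, 726) = 3 forces 3 | t; write t = 3s. Then gcd(3s, 3·242) = 3·gcd(s, 242), so need gcd(s, 242) = 1.
3s > 48 gives s ≥ 17. The least s ≥ 17 coprime to 242 is 17, so t = 3·17 = 51.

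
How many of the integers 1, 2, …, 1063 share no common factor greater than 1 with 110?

388

Prime factors of 110: 2, 5, 11. Count integers ≤ 1063 divisible by none of them.
By inclusion–exclusion: 1063 − ⌊1063/2⌋ − ⌊1063/5⌋ − ⌊1063/11⌋ + ⌊1063/10⌋ + ⌊1063/22⌋ + ⌊1063/55⌋ − ⌊1063/110⌋ = 388.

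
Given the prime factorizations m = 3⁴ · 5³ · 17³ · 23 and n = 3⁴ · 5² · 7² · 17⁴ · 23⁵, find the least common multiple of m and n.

266701818862150875

max exponent per prime: 3⁴ · 5³ · 7² · 17⁴ · 23⁵ = 266701818862150875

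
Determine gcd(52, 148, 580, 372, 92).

52 = 2² · 13; 148 = 2² · 37; 580 = 2² · 5 · 29; 372 = 2² · 3 · 31; 92 = 2² · 23
gcd takes min exponent of each prime: 2² = 4

4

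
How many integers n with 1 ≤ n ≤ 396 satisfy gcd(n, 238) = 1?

160

238 = 2·7·17. Inclusion–exclusion on these primes:
396 − ⌊396/2⌋ − ⌊396/7⌋ − ⌊396/17⌋ + ⌊396/14⌋ + ⌊396/34⌋ + ⌊396/119⌋ − ⌊396/238⌋ = 160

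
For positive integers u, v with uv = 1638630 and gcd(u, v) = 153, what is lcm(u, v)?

10710

gcd·lcm = product, so lcm = 1638630/153 = 10710.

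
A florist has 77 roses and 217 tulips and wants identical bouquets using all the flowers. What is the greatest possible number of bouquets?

77 = 7 · 11
217 = 7 · 31
Common: 7 = 7

7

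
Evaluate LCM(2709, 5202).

1565802

2709 = 3² · 7 · 43; 5202 = 2 · 3² · 17²
max exponents: 2 · 3² · 7 · 17² · 43 = 1565802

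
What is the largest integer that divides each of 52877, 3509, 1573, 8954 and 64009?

121

52877 = 11² · 19 · 23; 3509 = 11² · 29; 1573 = 11² · 13; 8954 = 2 · 11² · 37; 64009 = 11² · 23²
gcd takes min exponent of each prime: 11² = 121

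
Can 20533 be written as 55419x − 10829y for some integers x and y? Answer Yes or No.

No

gcd(55419, 10829): 55419 = 5·10829 + 1274; 10829 = 8·1274 + 637; 1274 = 2·637 + 0 → 637
637 does not divide 20533, so a solution does not exist.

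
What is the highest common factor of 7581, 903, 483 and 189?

7581 = 3 · 7 · 19²; 903 = 3 · 7 · 43; 483 = 3 · 7 · 23; 189 = 3³ · 7
gcd takes min exponent of each prime: 3 · 7 = 21

21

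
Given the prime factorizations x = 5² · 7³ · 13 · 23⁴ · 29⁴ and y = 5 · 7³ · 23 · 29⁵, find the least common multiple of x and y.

max exponent per prime: 5² · 7³ · 13 · 23⁴ · 29⁵ = 639850943363770775

639850943363770775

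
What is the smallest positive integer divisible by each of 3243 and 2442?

2639802

gcd first: 3243 = 1·2442 + 801; 2442 = 3·801 + 39; 801 = 20·39 + 21; 39 = 1·21 + 18; 21 = 1·18 + 3; 18 = 6·3 + 0 → gcd = 3
lcm = 3243·2442/gcd = 7919406/3 = 2639802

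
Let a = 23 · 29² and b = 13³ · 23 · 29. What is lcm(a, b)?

max exponent per prime: 13³ · 23 · 29² = 42496571

42496571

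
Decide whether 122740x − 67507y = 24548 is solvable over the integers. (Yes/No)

Yes

By Bézout, 122740x − 67507y = 24548 has integer solutions iff gcd(122740, 67507) | 24548.
Euclid: 122740 = 1·67507 + 55233; 67507 = 1·55233 + 12274; 55233 = 4·12274 + 6137; 12274 = 2·6137 + 0. gcd = 6137; 24548 mod 6137 = 0. Yes.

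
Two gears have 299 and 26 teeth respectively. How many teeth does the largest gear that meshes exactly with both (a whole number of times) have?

299 = 13 · 23
26 = 2 · 13
Common: 13 = 13

13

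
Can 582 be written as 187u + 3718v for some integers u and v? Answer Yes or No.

gcd(187, 3718): 3718 = 19·187 + 165; 187 = 1·165 + 22; 165 = 7·22 + 11; 22 = 2·11 + 0 → 11
11 does not divide 582, so a solution does not exist.

No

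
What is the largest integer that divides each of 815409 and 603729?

Euclid: 815409 = 1·603729 + 211680; 603729 = 2·211680 + 180369; 211680 = 1·180369 + 31311; 180369 = 5·31311 + 23814; 31311 = 1·23814 + 7497; 23814 = 3·7497 + 1323; 7497 = 5·1323 + 882; 1323 = 1·882 + 441; 882 = 2·441 + 0. Last nonzero remainder: 441.

441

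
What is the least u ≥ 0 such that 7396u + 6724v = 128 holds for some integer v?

1361

Reduce mod 6724: 7396u ≡ 128 (mod 6724). With g = gcd(7396, 6724) = 4 dividing 128, divide through: 1849u ≡ 32 (mod 1681).
Since gcd(1849, 1681) = 1, u ≡ 32·(1849)⁻¹ ≡ 1361 (mod 1681). Smallest non-negative: 1361.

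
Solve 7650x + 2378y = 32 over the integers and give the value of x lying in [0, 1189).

507

gcd(7650, 2378) = 2 (Euclid: 7650 = 3·2378 + 516; 2378 = 4·516 + 314; 516 = 1·314 + 202; 314 = 1·202 + 112; 202 = 1·112 + 90; 112 = 1·90 + 22; 90 = 4·22 + 2; 22 = 11·2 + 0), and 2 | 32.
Extended Euclid: 7650·(106) + 2378·(-341) = 2. Scale by 16: x₀ = 1696.
General solution x = x₀ + 1189t; reducing mod 1189 gives x = 507 (and y = -1631).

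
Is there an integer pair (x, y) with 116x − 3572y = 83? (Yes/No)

No

By Bézout, 116x − 3572y = 83 has integer solutions iff gcd(116, 3572) | 83.
Euclid: 3572 = 30·116 + 92; 116 = 1·92 + 24; 92 = 3·24 + 20; 24 = 1·20 + 4; 20 = 5·4 + 0. gcd = 4; 83 mod 4 = 3. No.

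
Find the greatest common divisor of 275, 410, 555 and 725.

275 = 5² · 11; 410 = 2 · 5 · 41; 555 = 3 · 5 · 37; 725 = 5² · 29
gcd takes min exponent of each prime: 5 = 5

5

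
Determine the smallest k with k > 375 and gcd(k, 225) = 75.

525

225 = 75·3. Any k with gcd(k, 225) = 75 is a multiple of 75, say 75s, with s coprime to 3.
Need s > 375/75, so s ≥ 6. First s ≥ 6 with gcd(s, 3) = 1 is s = 7. Thus k = 75·7 = 525.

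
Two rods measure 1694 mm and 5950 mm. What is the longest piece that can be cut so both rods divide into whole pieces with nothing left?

Euclid: 5950 = 3·1694 + 868; 1694 = 1·868 + 826; 868 = 1·826 + 42; 826 = 19·42 + 28; 42 = 1·28 + 14; 28 = 2·14 + 0. Last nonzero remainder: 14.

14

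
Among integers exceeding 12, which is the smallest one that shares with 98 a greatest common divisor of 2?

gcd(t, 98) = 2 forces 2 | t; write t = 2s. Then gcd(2s, 2·49) = 2·gcd(s, 49), so need gcd(s, 49) = 1.
2s > 12 gives s ≥ 7. The least s ≥ 7 coprime to 49 is 8, so t = 2·8 = 16.

16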